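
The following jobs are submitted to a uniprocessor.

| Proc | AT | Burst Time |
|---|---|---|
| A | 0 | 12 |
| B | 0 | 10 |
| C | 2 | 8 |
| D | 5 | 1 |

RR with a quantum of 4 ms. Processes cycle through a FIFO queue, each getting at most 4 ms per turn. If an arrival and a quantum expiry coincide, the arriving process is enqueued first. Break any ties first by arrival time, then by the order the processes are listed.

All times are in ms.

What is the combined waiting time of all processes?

Timeline: | A 0-4 | B 4-8 | C 8-12 | A 12-16 | D 16-17 | B 17-21 | C 21-25 | A 25-29 | B 29-31 |
Completion: A=29  B=31  C=25  D=17
Waiting = turnaround − burst: A=17, B=21, C=15, D=11
Total waiting = 17 + 21 + 15 + 11 = 64

64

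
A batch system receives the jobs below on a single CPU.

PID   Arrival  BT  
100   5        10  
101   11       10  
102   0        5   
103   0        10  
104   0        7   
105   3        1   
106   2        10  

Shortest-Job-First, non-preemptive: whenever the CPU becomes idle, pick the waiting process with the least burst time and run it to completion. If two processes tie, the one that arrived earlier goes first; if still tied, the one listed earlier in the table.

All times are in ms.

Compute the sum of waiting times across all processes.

102

Schedule: | 102 0-5 | 105 5-6 | 104 6-13 | 103 13-23 | 106 23-33 | 100 33-43 | 101 43-53 |
Completion: 100=43  101=53  102=5  103=23  104=13  105=6  106=33
Turnaround (C−A): 100=38  101=42  102=5  103=23  104=13  105=3  106=31
Waiting = turnaround − burst: 100=28, 101=32, 102=0, 103=13, 104=6, 105=2, 106=21
Total waiting = 28 + 32 + 0 + 13 + 6 + 2 + 21 = 102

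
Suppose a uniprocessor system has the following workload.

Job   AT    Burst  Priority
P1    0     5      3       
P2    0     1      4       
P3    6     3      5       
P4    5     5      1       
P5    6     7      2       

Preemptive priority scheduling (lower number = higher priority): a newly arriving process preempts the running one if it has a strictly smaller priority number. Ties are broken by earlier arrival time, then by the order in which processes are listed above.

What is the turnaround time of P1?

Timeline: | P1 0-5 | P4 5-10 | P5 10-17 | P2 17-18 | P3 18-21 |
Completion: P1=5  P2=18  P3=21  P4=10  P5=17
Turnaround (C−A): P1=5  P2=18  P3=15  P4=5  P5=11
Turnaround(P1) = completion − arrival = 5 − 0 = 5

5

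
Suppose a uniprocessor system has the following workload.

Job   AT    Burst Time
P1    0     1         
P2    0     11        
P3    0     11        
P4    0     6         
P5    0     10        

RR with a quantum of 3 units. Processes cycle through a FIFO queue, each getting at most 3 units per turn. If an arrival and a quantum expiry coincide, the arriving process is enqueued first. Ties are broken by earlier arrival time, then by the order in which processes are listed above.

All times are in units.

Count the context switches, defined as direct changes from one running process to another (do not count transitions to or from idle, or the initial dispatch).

Gantt: | P1 0-1 | P2 1-4 | P3 4-7 | P4 7-10 | P5 10-13 | P2 13-16 | P3 16-19 | P4 19-22 | P5 22-25 | P2 25-28 | P3 28-31 | P5 31-34 | P2 34-36 | P3 36-38 | P5 38-39 |
Completion: P1=1  P2=36  P3=38  P4=22  P5=39

14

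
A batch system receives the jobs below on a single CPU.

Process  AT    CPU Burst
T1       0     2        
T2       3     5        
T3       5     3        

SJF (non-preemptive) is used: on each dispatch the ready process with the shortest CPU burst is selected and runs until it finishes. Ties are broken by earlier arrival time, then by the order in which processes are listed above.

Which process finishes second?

Timeline: | T1 0-2 | idle 2-3 | T2 3-8 | T3 8-11 |
Completion: T1=2  T2=8  T3=11
Finish order: T1 → T2 → T3

T2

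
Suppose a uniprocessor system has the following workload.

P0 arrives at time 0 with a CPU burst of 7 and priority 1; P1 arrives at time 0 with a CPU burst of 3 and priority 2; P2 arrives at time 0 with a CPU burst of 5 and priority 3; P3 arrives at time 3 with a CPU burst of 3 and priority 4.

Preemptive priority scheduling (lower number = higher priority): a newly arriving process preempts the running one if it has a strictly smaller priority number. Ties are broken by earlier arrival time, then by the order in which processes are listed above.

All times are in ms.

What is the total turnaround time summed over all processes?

47

Schedule: | P0 0-7 | P1 7-10 | P2 10-15 | P3 15-18 |
Completion: P0=7  P1=10  P2=15  P3=18
Turnaround = completion − arrival: P0=7, P1=10, P2=15, P3=15
Total turnaround = 7 + 10 + 15 + 15 = 47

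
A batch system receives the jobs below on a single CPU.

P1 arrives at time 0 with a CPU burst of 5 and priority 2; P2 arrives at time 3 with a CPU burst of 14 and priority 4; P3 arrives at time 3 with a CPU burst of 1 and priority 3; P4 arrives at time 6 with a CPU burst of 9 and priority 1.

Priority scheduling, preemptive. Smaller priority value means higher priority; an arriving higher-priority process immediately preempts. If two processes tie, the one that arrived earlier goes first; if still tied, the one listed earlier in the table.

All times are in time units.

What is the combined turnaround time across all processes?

43

Gantt: | P1 0-5 | P3 5-6 | P4 6-15 | P2 15-29 |
Completion: P1=5  P2=29  P3=6  P4=15
Turnaround = completion − arrival: P1=5, P2=26, P3=3, P4=9
Total turnaround = 5 + 26 + 3 + 9 = 43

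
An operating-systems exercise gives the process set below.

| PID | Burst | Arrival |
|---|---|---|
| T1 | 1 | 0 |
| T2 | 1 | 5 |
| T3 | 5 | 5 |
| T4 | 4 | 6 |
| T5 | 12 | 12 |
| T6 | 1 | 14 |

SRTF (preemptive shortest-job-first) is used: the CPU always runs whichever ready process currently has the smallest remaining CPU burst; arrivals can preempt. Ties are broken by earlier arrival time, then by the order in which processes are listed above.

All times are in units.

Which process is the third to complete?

Schedule: | T1 0-1 | idle 1-5 | T2 5-6 | T4 6-10 | T3 10-15 | T6 15-16 | T5 16-28 |
Completion: T1=1  T2=6  T3=15  T4=10  T5=28  T6=16
Turnaround (C−A): T1=1  T2=1  T3=10  T4=4  T5=16  T6=2
Finish order: T1 → T2 → T4 → T3 → T6 → T5

T4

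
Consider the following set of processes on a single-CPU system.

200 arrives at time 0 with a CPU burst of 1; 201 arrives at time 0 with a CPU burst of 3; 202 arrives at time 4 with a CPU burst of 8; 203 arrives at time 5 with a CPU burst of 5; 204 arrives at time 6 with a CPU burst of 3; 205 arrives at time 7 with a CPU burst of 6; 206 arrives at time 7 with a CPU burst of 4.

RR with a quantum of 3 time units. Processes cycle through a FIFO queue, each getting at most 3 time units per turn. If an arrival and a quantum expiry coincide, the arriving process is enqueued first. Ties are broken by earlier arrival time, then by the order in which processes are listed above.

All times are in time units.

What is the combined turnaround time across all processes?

Gantt: | 200 0-1 | 201 1-4 | 202 4-7 | 203 7-10 | 204 10-13 | 205 13-16 | 206 16-19 | 202 19-22 | 203 22-24 | 205 24-27 | 206 27-28 | 202 28-30 |
Completion: 200=1  201=4  202=30  203=24  204=13  205=27  206=28
Turnaround (C−A): 200=1  201=4  202=26  203=19  204=7  205=20  206=21
Turnaround = completion − arrival: 200=1, 201=4, 202=26, 203=19, 204=7, 205=20, 206=21
Total turnaround = 1 + 4 + 26 + 19 + 7 + 20 + 21 = 98

98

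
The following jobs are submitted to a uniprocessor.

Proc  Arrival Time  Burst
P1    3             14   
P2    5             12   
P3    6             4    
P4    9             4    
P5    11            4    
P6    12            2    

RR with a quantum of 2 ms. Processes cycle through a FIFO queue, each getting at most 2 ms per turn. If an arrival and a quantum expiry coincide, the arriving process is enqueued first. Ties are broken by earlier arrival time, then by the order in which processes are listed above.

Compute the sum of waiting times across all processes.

100

Schedule: | idle 0-3 | P1 3-5 | P2 5-7 | P1 7-9 | P3 9-11 | P2 11-13 | P4 13-15 | P1 15-17 | P5 17-19 | P3 19-21 | P6 21-23 | P2 23-25 | P4 25-27 | P1 27-29 | P5 29-31 | P2 31-33 | P1 33-35 | P2 35-37 | P1 37-39 | P2 39-41 | P1 41-43 |
Completion: P1=43  P2=41  P3=21  P4=27  P5=31  P6=23
Turnaround (C−A): P1=40  P2=36  P3=15  P4=18  P5=20  P6=11
Waiting = turnaround − burst: P1=26, P2=24, P3=11, P4=14, P5=16, P6=9
Total waiting = 26 + 24 + 11 + 14 + 16 + 9 = 100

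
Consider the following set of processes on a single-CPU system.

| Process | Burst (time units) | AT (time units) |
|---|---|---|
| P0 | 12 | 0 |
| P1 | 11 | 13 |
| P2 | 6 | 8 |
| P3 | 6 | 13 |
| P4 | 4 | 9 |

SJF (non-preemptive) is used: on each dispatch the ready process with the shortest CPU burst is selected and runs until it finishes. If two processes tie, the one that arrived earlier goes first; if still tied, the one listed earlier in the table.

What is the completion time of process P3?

28

Schedule: | P0 0-12 | P4 12-16 | P2 16-22 | P3 22-28 | P1 28-39 |
Completion: P0=12  P1=39  P2=22  P3=28  P4=16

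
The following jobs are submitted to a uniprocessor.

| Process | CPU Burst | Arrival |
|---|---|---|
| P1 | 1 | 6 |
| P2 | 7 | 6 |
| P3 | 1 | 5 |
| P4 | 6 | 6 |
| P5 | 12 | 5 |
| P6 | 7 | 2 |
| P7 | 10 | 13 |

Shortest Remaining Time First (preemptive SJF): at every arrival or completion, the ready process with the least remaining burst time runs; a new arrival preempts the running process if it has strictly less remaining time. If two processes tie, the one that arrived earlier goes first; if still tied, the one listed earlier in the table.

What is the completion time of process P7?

Schedule: | idle 0-2 | P6 2-5 | P3 5-6 | P1 6-7 | P6 7-11 | P4 11-17 | P2 17-24 | P7 24-34 | P5 34-46 |
Completion: P1=7  P2=24  P3=6  P4=17  P5=46  P6=11  P7=34
Turnaround (C−A): P1=1  P2=18  P3=1  P4=11  P5=41  P6=9  P7=21

34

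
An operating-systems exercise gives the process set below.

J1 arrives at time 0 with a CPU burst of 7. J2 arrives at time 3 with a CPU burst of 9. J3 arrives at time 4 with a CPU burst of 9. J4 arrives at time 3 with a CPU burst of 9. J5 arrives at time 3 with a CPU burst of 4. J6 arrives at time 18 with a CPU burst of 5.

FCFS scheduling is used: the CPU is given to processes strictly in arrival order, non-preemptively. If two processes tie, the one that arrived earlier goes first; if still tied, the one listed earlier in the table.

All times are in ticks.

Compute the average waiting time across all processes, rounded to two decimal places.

Timeline: | J1 0-7 | J2 7-16 | J4 16-25 | J5 25-29 | J3 29-38 | J6 38-43 |
Completion: J1=7  J2=16  J3=38  J4=25  J5=29  J6=43
Turnaround (C−A): J1=7  J2=13  J3=34  J4=22  J5=26  J6=25
Waiting times: J1=0, J2=4, J3=25, J4=13, J5=22, J6=20
Average waiting = (0+4+25+13+22+20) / 6 = 84/6 = 14.00

14.00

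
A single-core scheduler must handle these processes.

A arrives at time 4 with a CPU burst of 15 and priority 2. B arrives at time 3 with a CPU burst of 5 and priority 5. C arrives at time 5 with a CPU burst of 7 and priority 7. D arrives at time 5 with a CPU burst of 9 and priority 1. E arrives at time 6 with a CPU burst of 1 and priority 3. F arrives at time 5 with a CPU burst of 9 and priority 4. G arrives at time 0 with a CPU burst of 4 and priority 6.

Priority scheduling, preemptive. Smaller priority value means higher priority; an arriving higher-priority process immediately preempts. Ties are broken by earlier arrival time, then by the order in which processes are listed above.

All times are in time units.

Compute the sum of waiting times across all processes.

Schedule: | G 0-3 | B 3-4 | A 4-5 | D 5-14 | A 14-28 | E 28-29 | F 29-38 | B 38-42 | G 42-43 | C 43-50 |
Completion: A=28  B=42  C=50  D=14  E=29  F=38  G=43
Turnaround (C−A): A=24  B=39  C=45  D=9  E=23  F=33  G=43
Waiting = turnaround − burst: A=9, B=34, C=38, D=0, E=22, F=24, G=39
Total waiting = 9 + 34 + 38 + 0 + 22 + 24 + 39 = 166

166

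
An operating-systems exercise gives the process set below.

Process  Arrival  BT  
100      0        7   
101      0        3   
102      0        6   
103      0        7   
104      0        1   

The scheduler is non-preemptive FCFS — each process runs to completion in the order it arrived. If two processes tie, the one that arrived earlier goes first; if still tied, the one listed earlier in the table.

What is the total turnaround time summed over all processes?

Timeline: | 100 0-7 | 101 7-10 | 102 10-16 | 103 16-23 | 104 23-24 |
Completion: 100=7  101=10  102=16  103=23  104=24
Turnaround = completion − arrival: 100=7, 101=10, 102=16, 103=23, 104=24
Total turnaround = 7 + 10 + 16 + 23 + 24 = 80

80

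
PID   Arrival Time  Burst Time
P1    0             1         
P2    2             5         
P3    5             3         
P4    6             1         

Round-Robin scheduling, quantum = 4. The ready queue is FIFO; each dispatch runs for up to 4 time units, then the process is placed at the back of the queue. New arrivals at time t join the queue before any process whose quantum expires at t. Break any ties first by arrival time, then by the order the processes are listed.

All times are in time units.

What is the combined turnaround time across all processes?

18

Schedule: | P1 0-1 | idle 1-2 | P2 2-6 | P3 6-9 | P4 9-10 | P2 10-11 |
Completion: P1=1  P2=11  P3=9  P4=10
Turnaround = completion − arrival: P1=1, P2=9, P3=4, P4=4
Total turnaround = 1 + 9 + 4 + 4 = 18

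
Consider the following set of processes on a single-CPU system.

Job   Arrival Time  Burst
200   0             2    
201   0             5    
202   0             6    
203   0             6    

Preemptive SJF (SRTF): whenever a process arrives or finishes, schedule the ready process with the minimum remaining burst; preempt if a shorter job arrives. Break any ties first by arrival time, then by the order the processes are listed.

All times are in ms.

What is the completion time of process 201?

Schedule: | 200 0-2 | 201 2-7 | 202 7-13 | 203 13-19 |
Completion: 200=2  201=7  202=13  203=19
Turnaround (C−A): 200=2  201=7  202=13  203=19

7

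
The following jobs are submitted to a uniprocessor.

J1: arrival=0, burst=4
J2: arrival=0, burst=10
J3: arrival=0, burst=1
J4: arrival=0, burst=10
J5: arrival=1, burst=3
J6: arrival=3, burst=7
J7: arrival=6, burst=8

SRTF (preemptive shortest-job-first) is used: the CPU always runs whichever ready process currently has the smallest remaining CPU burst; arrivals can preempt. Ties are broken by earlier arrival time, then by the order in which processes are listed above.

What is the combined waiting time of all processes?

Gantt: | J3 0-1 | J5 1-4 | J1 4-8 | J6 8-15 | J7 15-23 | J2 23-33 | J4 33-43 |
Completion: J1=8  J2=33  J3=1  J4=43  J5=4  J6=15  J7=23
Turnaround (C−A): J1=8  J2=33  J3=1  J4=43  J5=3  J6=12  J7=17
Waiting = turnaround − burst: J1=4, J2=23, J3=0, J4=33, J5=0, J6=5, J7=9
Total waiting = 4 + 23 + 0 + 33 + 0 + 5 + 9 = 74

74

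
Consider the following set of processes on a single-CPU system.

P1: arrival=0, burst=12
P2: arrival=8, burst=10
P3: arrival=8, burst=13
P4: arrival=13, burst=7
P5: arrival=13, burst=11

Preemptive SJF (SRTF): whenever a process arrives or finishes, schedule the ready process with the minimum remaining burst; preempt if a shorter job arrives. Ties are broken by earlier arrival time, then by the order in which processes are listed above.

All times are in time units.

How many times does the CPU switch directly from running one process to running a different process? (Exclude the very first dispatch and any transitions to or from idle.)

Timeline: | P1 0-12 | P2 12-13 | P4 13-20 | P2 20-29 | P5 29-40 | P3 40-53 |
Completion: P1=12  P2=29  P3=53  P4=20  P5=40
Turnaround (C−A): P1=12  P2=21  P3=45  P4=7  P5=27

5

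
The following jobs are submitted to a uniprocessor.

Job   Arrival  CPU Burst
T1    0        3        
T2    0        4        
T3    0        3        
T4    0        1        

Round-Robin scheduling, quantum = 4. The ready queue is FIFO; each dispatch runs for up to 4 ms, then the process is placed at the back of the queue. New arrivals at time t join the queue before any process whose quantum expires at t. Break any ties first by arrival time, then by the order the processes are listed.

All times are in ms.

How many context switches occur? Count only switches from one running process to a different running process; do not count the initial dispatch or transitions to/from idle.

Gantt: | T1 0-3 | T2 3-7 | T3 7-10 | T4 10-11 |
Completion: T1=3  T2=7  T3=10  T4=11
Turnaround (C−A): T1=3  T2=7  T3=10  T4=11

3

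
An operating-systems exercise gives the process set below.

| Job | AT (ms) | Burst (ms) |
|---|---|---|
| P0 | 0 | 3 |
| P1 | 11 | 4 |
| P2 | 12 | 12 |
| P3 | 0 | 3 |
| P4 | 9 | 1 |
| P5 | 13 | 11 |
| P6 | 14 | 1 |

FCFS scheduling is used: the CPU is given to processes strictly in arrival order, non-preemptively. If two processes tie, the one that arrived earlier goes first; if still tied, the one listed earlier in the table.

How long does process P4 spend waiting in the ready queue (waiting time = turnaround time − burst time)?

0

Timeline: | P0 0-3 | P3 3-6 | idle 6-9 | P4 9-10 | idle 10-11 | P1 11-15 | P2 15-27 | P5 27-38 | P6 38-39 |
Completion: P0=3  P1=15  P2=27  P3=6  P4=10  P5=38  P6=39
Turnaround (C−A): P0=3  P1=4  P2=15  P3=6  P4=1  P5=25  P6=25
Waiting(P4) = turnaround − burst = 1 − 1 = 0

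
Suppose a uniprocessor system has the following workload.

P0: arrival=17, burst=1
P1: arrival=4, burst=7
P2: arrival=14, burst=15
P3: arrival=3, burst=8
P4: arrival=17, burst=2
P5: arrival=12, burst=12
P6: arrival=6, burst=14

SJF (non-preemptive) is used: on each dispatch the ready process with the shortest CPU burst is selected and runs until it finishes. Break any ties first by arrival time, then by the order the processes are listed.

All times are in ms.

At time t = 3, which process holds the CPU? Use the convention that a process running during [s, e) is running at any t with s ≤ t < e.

Timeline: | idle 0-3 | P3 3-11 | P1 11-18 | P0 18-19 | P4 19-21 | P5 21-33 | P6 33-47 | P2 47-62 |
Completion: P0=19  P1=18  P2=62  P3=11  P4=21  P5=33  P6=47
Turnaround (C−A): P0=2  P1=14  P2=48  P3=8  P4=4  P5=21  P6=41

P3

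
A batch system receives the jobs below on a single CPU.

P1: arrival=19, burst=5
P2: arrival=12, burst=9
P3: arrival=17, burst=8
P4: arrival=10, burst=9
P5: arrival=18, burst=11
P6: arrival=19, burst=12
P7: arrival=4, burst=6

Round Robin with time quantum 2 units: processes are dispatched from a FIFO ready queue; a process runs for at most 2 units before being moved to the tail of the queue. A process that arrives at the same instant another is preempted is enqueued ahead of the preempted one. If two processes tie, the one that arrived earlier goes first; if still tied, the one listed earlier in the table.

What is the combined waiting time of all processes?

Timeline: | idle 0-4 | P7 4-10 | P4 10-12 | P2 12-14 | P4 14-16 | P2 16-18 | P4 18-20 | P3 20-22 | P5 22-24 | P2 24-26 | P1 26-28 | P6 28-30 | P4 30-32 | P3 32-34 | P5 34-36 | P2 36-38 | P1 38-40 | P6 40-42 | P4 42-43 | P3 43-45 | P5 45-47 | P2 47-48 | P1 48-49 | P6 49-51 | P3 51-53 | P5 53-55 | P6 55-57 | P5 57-59 | P6 59-61 | P5 61-62 | P6 62-64 |
Completion: P1=49  P2=48  P3=53  P4=43  P5=62  P6=64  P7=10
Turnaround (C−A): P1=30  P2=36  P3=36  P4=33  P5=44  P6=45  P7=6
Waiting = turnaround − burst: P1=25, P2=27, P3=28, P4=24, P5=33, P6=33, P7=0
Total waiting = 25 + 27 + 28 + 24 + 33 + 33 + 0 = 170

170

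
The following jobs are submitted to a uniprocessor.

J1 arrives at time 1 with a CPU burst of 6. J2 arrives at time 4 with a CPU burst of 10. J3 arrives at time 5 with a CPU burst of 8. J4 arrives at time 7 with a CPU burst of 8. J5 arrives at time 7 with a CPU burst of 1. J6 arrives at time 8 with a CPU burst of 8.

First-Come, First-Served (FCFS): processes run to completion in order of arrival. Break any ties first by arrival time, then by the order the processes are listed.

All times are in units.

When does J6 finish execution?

42

Gantt: | idle 0-1 | J1 1-7 | J2 7-17 | J3 17-25 | J4 25-33 | J5 33-34 | J6 34-42 |
Completion: J1=7  J2=17  J3=25  J4=33  J5=34  J6=42
Turnaround (C−A): J1=6  J2=13  J3=20  J4=26  J5=27  J6=34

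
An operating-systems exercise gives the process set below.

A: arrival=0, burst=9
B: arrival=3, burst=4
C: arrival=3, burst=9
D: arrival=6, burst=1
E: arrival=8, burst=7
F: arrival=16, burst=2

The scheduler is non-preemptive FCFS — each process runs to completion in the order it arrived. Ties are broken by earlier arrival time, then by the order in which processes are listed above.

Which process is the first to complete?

A

Timeline: | A 0-9 | B 9-13 | C 13-22 | D 22-23 | E 23-30 | F 30-32 |
Completion: A=9  B=13  C=22  D=23  E=30  F=32
Turnaround (C−A): A=9  B=10  C=19  D=17  E=22  F=16
Finish order: A → B → C → D → E → F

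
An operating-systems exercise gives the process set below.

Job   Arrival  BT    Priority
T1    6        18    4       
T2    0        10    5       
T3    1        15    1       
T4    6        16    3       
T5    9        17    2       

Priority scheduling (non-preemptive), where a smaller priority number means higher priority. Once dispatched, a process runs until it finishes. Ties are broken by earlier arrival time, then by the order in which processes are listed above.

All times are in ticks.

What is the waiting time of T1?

Schedule: | T2 0-10 | T3 10-25 | T5 25-42 | T4 42-58 | T1 58-76 |
Completion: T1=76  T2=10  T3=25  T4=58  T5=42
Waiting(T1) = turnaround − burst = 70 − 18 = 52

52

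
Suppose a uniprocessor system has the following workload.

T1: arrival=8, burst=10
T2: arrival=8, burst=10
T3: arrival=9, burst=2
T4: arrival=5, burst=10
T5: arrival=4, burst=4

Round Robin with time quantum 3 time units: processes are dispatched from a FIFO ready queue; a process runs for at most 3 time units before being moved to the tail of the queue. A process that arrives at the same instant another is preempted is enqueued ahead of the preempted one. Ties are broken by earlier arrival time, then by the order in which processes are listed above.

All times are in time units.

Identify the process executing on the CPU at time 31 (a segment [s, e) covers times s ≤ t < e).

T1

Schedule: | idle 0-4 | T5 4-7 | T4 7-10 | T5 10-11 | T1 11-14 | T2 14-17 | T3 17-19 | T4 19-22 | T1 22-25 | T2 25-28 | T4 28-31 | T1 31-34 | T2 34-37 | T4 37-38 | T1 38-39 | T2 39-40 |
Completion: T1=39  T2=40  T3=19  T4=38  T5=11
Turnaround (C−A): T1=31  T2=32  T3=10  T4=33  T5=7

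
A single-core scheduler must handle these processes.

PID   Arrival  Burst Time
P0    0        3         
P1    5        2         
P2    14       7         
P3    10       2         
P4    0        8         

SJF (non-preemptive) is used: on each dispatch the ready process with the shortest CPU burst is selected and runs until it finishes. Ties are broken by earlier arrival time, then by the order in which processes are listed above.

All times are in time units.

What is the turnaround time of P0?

Gantt: | P0 0-3 | P4 3-11 | P1 11-13 | P3 13-15 | P2 15-22 |
Completion: P0=3  P1=13  P2=22  P3=15  P4=11
Turnaround(P0) = completion − arrival = 3 − 0 = 3

3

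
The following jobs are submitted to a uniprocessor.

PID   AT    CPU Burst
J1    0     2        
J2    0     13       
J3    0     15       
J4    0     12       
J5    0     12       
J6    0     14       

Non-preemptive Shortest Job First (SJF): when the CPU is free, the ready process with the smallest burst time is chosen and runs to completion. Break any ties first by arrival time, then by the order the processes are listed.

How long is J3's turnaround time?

68

Timeline: | J1 0-2 | J4 2-14 | J5 14-26 | J2 26-39 | J6 39-53 | J3 53-68 |
Completion: J1=2  J2=39  J3=68  J4=14  J5=26  J6=53
Turnaround (C−A): J1=2  J2=39  J3=68  J4=14  J5=26  J6=53
Turnaround(J3) = completion − arrival = 68 − 0 = 68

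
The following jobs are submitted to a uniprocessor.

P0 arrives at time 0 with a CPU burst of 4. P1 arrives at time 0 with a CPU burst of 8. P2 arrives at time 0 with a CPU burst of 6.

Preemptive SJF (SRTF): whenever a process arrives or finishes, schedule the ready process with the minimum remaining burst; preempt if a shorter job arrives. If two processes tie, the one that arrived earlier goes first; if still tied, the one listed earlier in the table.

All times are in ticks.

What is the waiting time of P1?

10

Timeline: | P0 0-4 | P2 4-10 | P1 10-18 |
Completion: P0=4  P1=18  P2=10
Waiting(P1) = turnaround − burst = 18 − 8 = 10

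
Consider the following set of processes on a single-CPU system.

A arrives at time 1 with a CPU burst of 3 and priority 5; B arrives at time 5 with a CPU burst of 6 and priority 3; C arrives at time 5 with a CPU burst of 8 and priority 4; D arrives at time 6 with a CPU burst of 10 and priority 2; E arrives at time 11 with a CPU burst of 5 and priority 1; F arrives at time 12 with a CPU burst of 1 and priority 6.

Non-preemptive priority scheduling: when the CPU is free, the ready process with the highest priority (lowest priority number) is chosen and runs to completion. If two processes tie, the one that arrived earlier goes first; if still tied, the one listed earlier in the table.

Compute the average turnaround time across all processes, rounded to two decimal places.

Timeline: | idle 0-1 | A 1-4 | idle 4-5 | B 5-11 | E 11-16 | D 16-26 | C 26-34 | F 34-35 |
Completion: A=4  B=11  C=34  D=26  E=16  F=35
Turnaround times: A=3, B=6, C=29, D=20, E=5, F=23
Average turnaround = (3+6+29+20+5+23) / 6 = 86/6 = 14.33

14.33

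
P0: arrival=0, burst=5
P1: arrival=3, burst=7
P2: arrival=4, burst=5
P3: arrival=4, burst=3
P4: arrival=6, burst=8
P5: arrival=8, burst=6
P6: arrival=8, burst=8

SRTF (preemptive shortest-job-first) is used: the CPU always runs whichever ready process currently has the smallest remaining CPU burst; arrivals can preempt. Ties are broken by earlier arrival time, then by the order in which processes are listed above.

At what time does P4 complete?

Gantt: | P0 0-5 | P3 5-8 | P2 8-13 | P5 13-19 | P1 19-26 | P4 26-34 | P6 34-42 |
Completion: P0=5  P1=26  P2=13  P3=8  P4=34  P5=19  P6=42
Turnaround (C−A): P0=5  P1=23  P2=9  P3=4  P4=28  P5=11  P6=34

34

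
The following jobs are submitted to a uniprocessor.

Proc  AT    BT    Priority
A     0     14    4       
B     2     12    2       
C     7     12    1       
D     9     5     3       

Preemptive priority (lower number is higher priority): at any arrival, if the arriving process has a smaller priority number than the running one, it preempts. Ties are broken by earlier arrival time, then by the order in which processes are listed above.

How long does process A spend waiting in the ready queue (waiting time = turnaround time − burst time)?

Gantt: | A 0-2 | B 2-7 | C 7-19 | B 19-26 | D 26-31 | A 31-43 |
Completion: A=43  B=26  C=19  D=31
Waiting(A) = turnaround − burst = 43 − 14 = 29

29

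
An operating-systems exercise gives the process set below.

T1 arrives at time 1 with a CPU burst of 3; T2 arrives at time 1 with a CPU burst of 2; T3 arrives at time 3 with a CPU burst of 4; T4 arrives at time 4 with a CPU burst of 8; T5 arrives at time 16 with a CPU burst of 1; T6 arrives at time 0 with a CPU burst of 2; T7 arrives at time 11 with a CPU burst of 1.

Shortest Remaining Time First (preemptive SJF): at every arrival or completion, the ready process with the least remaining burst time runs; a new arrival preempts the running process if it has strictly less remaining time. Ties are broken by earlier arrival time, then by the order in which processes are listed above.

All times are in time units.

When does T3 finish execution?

Timeline: | T6 0-2 | T2 2-4 | T1 4-7 | T3 7-11 | T7 11-12 | T4 12-16 | T5 16-17 | T4 17-21 |
Completion: T1=7  T2=4  T3=11  T4=21  T5=17  T6=2  T7=12
Turnaround (C−A): T1=6  T2=3  T3=8  T4=17  T5=1  T6=2  T7=1

11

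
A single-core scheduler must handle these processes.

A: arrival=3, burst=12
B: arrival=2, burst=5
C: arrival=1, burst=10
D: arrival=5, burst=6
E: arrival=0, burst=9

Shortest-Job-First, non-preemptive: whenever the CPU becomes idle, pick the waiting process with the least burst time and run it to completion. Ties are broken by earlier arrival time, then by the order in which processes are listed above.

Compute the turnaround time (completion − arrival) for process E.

Gantt: | E 0-9 | B 9-14 | D 14-20 | C 20-30 | A 30-42 |
Completion: A=42  B=14  C=30  D=20  E=9
Turnaround (C−A): A=39  B=12  C=29  D=15  E=9
Turnaround(E) = completion − arrival = 9 − 0 = 9

9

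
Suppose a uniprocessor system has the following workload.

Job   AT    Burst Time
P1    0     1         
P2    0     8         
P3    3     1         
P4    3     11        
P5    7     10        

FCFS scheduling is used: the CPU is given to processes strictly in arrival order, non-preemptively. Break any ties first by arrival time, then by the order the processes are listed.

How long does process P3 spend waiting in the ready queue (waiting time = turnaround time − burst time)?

6

Timeline: | P1 0-1 | P2 1-9 | P3 9-10 | P4 10-21 | P5 21-31 |
Completion: P1=1  P2=9  P3=10  P4=21  P5=31
Waiting(P3) = turnaround − burst = 7 − 1 = 6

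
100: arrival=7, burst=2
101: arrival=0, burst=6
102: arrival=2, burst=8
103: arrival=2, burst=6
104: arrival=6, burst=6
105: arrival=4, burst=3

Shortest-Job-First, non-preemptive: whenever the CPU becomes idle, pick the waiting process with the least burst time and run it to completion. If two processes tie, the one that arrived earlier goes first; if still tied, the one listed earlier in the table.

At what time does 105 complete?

Schedule: | 101 0-6 | 105 6-9 | 100 9-11 | 103 11-17 | 104 17-23 | 102 23-31 |
Completion: 100=11  101=6  102=31  103=17  104=23  105=9

9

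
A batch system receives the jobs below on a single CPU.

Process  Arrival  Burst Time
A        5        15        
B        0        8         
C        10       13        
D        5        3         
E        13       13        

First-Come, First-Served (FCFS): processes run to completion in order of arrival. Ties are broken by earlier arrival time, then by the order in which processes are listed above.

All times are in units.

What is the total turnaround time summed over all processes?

Schedule: | B 0-8 | A 8-23 | D 23-26 | C 26-39 | E 39-52 |
Completion: A=23  B=8  C=39  D=26  E=52
Turnaround (C−A): A=18  B=8  C=29  D=21  E=39
Turnaround = completion − arrival: A=18, B=8, C=29, D=21, E=39
Total turnaround = 18 + 8 + 29 + 21 + 39 = 115

115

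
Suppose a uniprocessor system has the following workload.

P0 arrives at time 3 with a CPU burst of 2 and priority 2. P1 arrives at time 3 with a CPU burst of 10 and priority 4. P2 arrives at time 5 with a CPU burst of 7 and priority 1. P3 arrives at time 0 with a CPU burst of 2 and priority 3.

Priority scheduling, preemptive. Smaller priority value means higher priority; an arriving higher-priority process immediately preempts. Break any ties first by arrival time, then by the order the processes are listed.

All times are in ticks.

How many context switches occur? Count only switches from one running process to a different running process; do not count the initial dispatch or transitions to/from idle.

2

Timeline: | P3 0-2 | idle 2-3 | P0 3-5 | P2 5-12 | P1 12-22 |
Completion: P0=5  P1=22  P2=12  P3=2
Turnaround (C−A): P0=2  P1=19  P2=7  P3=2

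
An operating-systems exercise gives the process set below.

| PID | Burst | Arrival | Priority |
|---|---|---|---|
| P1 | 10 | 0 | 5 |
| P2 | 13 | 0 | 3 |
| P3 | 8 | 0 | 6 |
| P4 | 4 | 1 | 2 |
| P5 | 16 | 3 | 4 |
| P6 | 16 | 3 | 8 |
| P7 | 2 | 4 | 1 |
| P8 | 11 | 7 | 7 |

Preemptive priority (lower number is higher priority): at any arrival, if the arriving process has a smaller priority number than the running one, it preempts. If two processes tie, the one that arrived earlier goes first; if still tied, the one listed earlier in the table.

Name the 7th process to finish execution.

Timeline: | P2 0-1 | P4 1-4 | P7 4-6 | P4 6-7 | P2 7-19 | P5 19-35 | P1 35-45 | P3 45-53 | P8 53-64 | P6 64-80 |
Completion: P1=45  P2=19  P3=53  P4=7  P5=35  P6=80  P7=6  P8=64
Finish order: P7 → P4 → P2 → P5 → P1 → P3 → P8 → P6

P8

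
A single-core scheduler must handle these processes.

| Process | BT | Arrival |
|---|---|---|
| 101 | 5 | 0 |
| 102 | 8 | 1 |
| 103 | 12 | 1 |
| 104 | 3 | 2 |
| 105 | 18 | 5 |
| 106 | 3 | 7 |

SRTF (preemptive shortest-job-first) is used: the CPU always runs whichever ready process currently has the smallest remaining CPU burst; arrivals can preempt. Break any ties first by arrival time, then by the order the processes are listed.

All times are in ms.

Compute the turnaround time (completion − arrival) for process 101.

5

Schedule: | 101 0-5 | 104 5-8 | 106 8-11 | 102 11-19 | 103 19-31 | 105 31-49 |
Completion: 101=5  102=19  103=31  104=8  105=49  106=11
Turnaround(101) = completion − arrival = 5 − 0 = 5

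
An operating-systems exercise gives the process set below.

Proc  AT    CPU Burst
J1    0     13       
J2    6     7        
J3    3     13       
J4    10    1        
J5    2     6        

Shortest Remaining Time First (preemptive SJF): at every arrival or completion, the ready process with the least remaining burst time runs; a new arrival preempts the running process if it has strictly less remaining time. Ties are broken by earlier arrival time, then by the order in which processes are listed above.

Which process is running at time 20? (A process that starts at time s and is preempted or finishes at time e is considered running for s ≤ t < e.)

Gantt: | J1 0-2 | J5 2-8 | J2 8-10 | J4 10-11 | J2 11-16 | J1 16-27 | J3 27-40 |
Completion: J1=27  J2=16  J3=40  J4=11  J5=8

J1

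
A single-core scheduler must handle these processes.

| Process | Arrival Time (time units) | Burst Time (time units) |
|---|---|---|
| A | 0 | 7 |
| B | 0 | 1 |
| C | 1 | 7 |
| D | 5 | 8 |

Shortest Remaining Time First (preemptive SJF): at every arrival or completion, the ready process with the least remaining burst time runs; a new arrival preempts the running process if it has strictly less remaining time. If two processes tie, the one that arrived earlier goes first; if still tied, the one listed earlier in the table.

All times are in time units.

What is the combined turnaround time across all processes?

41

Timeline: | B 0-1 | A 1-8 | C 8-15 | D 15-23 |
Completion: A=8  B=1  C=15  D=23
Turnaround = completion − arrival: A=8, B=1, C=14, D=18
Total turnaround = 8 + 1 + 14 + 18 = 41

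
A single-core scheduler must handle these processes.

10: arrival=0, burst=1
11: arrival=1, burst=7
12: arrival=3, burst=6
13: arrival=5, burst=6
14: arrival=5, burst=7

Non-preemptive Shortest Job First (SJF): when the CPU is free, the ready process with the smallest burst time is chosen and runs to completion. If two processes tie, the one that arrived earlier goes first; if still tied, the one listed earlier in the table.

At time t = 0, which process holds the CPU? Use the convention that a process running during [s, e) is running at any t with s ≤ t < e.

Gantt: | 10 0-1 | 11 1-8 | 12 8-14 | 13 14-20 | 14 20-27 |
Completion: 10=1  11=8  12=14  13=20  14=27
Turnaround (C−A): 10=1  11=7  12=11  13=15  14=22

10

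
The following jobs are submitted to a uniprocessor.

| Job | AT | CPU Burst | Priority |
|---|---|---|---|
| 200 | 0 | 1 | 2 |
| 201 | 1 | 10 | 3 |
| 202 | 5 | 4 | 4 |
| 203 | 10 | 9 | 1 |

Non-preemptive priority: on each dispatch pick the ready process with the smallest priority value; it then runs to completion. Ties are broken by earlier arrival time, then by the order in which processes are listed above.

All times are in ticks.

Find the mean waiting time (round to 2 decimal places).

4.00

Gantt: | 200 0-1 | 201 1-11 | 203 11-20 | 202 20-24 |
Completion: 200=1  201=11  202=24  203=20
Turnaround (C−A): 200=1  201=10  202=19  203=10
Waiting times: 200=0, 201=0, 202=15, 203=1
Average waiting = (0+0+15+1) / 4 = 16/4 = 4.00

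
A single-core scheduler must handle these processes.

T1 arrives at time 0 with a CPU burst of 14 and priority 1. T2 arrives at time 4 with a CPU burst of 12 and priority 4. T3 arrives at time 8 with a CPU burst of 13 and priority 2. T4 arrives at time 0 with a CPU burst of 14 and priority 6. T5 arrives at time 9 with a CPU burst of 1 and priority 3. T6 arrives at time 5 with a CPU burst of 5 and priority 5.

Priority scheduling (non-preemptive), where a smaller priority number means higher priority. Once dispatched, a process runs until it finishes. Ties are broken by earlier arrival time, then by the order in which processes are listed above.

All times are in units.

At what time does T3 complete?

Schedule: | T1 0-14 | T3 14-27 | T5 27-28 | T2 28-40 | T6 40-45 | T4 45-59 |
Completion: T1=14  T2=40  T3=27  T4=59  T5=28  T6=45
Turnaround (C−A): T1=14  T2=36  T3=19  T4=59  T5=19  T6=40

27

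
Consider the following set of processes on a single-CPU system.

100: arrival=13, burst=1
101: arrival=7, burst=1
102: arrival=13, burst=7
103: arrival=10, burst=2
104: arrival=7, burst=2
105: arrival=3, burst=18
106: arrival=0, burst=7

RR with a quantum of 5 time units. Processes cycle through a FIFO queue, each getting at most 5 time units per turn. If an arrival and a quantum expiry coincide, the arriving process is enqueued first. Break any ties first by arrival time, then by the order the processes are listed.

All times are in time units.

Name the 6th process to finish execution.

102

Schedule: | 106 0-5 | 105 5-10 | 106 10-12 | 101 12-13 | 104 13-15 | 103 15-17 | 105 17-22 | 100 22-23 | 102 23-28 | 105 28-33 | 102 33-35 | 105 35-38 |
Completion: 100=23  101=13  102=35  103=17  104=15  105=38  106=12
Turnaround (C−A): 100=10  101=6  102=22  103=7  104=8  105=35  106=12
Finish order: 106 → 101 → 104 → 103 → 100 → 102 → 105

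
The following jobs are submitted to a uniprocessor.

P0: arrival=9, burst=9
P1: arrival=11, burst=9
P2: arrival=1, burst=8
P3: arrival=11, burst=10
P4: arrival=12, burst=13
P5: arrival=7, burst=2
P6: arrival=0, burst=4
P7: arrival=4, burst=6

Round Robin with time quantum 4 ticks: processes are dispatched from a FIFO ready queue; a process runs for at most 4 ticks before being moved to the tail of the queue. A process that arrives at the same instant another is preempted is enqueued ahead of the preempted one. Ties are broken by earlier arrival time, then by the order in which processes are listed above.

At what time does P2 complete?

18

Schedule: | P6 0-4 | P2 4-8 | P7 8-12 | P5 12-14 | P2 14-18 | P0 18-22 | P1 22-26 | P3 26-30 | P4 30-34 | P7 34-36 | P0 36-40 | P1 40-44 | P3 44-48 | P4 48-52 | P0 52-53 | P1 53-54 | P3 54-56 | P4 56-61 |
Completion: P0=53  P1=54  P2=18  P3=56  P4=61  P5=14  P6=4  P7=36
Turnaround (C−A): P0=44  P1=43  P2=17  P3=45  P4=49  P5=7  P6=4  P7=32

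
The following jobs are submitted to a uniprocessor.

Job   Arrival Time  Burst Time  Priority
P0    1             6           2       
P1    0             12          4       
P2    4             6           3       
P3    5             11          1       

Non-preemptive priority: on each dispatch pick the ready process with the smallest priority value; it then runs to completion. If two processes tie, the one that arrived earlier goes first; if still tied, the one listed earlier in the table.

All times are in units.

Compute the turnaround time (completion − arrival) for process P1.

12

Schedule: | P1 0-12 | P3 12-23 | P0 23-29 | P2 29-35 |
Completion: P0=29  P1=12  P2=35  P3=23
Turnaround (C−A): P0=28  P1=12  P2=31  P3=18
Turnaround(P1) = completion − arrival = 12 − 0 = 12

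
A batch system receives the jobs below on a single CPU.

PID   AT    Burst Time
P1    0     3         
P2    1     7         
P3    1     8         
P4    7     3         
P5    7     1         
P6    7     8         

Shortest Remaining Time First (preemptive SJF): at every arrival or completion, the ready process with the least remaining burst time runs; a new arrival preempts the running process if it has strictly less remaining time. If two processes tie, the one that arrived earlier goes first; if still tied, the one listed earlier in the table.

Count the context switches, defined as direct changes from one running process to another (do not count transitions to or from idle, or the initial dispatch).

6

Timeline: | P1 0-3 | P2 3-7 | P5 7-8 | P2 8-11 | P4 11-14 | P3 14-22 | P6 22-30 |
Completion: P1=3  P2=11  P3=22  P4=14  P5=8  P6=30
Turnaround (C−A): P1=3  P2=10  P3=21  P4=7  P5=1  P6=23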